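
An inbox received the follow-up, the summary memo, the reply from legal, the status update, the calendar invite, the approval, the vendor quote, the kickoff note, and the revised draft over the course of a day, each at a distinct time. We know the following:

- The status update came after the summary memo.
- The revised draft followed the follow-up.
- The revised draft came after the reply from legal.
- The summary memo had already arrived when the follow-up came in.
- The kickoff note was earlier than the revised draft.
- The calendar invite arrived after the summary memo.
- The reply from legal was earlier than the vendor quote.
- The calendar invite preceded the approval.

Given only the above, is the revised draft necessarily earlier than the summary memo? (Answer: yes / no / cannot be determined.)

no

Tracing the constraints gives the summary memo → the follow-up → the revised draft, so the summary memo must come before the revised draft.
That means the revised draft cannot be before the summary memo.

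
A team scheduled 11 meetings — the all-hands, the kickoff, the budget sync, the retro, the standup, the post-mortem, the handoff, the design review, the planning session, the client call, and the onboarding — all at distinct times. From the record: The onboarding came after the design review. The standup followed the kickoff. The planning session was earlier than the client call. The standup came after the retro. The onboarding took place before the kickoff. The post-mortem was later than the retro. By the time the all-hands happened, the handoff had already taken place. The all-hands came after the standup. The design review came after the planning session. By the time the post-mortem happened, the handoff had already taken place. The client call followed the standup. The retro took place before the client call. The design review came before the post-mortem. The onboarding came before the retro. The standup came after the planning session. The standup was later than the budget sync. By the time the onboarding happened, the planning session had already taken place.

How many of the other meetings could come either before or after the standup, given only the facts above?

Forced before the standup: the budget sync, the design review, the kickoff, the onboarding, the planning session, and the retro; forced after the standup: the all-hands and the client call.
That leaves the handoff and the post-mortem with no forced order relative to the standup — 2.

2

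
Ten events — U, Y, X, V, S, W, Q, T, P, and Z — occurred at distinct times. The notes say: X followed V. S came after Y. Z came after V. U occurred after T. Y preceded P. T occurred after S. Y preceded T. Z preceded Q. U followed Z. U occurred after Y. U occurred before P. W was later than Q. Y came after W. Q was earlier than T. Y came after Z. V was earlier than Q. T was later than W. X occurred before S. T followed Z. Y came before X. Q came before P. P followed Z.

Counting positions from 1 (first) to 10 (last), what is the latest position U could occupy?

U must come before P — 1 event forced after it.
Everything else can be placed before U in some valid order, so U can sit as late as position 10 − 1 = 9.

9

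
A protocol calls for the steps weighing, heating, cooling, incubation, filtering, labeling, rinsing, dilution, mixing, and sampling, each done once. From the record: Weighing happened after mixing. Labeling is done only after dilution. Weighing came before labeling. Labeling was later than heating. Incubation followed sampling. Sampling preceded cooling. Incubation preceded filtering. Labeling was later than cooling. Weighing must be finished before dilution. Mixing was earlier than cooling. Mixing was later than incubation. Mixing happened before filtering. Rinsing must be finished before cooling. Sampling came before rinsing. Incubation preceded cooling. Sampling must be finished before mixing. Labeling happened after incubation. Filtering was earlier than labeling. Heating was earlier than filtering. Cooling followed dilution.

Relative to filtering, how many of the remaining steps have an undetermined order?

Forced before filtering: heating, incubation, mixing, and sampling; forced after filtering: labeling.
That leaves cooling, dilution, rinsing, and weighing with no forced order relative to filtering — 4.

4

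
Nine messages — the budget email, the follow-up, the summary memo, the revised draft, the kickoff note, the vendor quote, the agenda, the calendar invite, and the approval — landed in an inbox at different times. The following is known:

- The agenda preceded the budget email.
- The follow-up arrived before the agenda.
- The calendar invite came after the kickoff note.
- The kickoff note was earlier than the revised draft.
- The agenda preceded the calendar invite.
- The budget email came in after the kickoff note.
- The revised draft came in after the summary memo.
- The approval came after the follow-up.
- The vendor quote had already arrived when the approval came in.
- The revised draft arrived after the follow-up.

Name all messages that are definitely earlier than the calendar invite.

Directly stated before the calendar invite: the agenda and the kickoff note.
The follow-up reaches the calendar invite via the follow-up → the agenda → the calendar invite.
No chain forces the summary memo (or any of the others) ahead of the calendar invite.

the agenda, the follow-up, the kickoff note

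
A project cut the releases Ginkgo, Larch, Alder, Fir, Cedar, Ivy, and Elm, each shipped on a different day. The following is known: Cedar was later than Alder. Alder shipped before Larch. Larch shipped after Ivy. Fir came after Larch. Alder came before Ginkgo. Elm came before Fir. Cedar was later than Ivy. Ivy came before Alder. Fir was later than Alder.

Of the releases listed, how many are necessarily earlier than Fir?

4

Directly stated before Fir: Alder, Elm, and Larch.
Ivy reaches Fir via Ivy → Alder → Fir.
That's Alder, Elm, Ivy, and Larch — 4 in all.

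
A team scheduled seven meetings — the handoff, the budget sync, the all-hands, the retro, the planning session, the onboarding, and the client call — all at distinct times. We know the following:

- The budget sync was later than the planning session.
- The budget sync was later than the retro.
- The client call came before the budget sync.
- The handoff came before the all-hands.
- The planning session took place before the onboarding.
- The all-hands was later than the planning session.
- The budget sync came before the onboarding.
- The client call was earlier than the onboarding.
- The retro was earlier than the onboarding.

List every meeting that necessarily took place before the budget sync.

Directly stated before the budget sync: the client call, the planning session, and the retro.
No chain forces the all-hands (or any of the others) ahead of the budget sync.

the client call, the planning session, the retro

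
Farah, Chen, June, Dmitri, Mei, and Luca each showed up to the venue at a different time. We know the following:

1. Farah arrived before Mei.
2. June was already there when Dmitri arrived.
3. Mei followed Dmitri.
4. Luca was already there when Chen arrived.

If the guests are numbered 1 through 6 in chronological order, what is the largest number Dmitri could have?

Dmitri must come before Mei — 1 guest forced after them.
Everything else can be placed before Dmitri in some valid order, so Dmitri can sit as late as position 6 − 1 = 5.

5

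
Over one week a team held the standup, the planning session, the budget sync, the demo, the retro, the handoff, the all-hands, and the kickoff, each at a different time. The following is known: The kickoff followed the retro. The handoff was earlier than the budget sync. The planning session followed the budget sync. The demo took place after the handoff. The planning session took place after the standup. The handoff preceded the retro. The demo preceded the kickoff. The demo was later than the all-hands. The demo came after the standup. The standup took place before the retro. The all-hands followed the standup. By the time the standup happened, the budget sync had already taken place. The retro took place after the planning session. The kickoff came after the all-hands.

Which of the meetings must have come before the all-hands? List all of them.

Directly stated before the all-hands: the standup.
The budget sync reaches the all-hands via the budget sync → the standup → the all-hands.
The handoff reaches the all-hands via the handoff → the budget sync → the standup → the all-hands.
No chain forces the planning session (or any of the others) ahead of the all-hands.

the budget sync, the handoff, the standup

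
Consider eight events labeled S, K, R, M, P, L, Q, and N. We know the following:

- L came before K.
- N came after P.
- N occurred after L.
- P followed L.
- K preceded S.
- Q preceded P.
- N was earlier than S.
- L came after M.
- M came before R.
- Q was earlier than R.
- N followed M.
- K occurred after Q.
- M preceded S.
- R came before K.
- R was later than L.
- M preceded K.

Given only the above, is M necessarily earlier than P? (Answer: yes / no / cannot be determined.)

yes

Chain the constraints: M → L → P. Each link is directly stated, so M comes before P.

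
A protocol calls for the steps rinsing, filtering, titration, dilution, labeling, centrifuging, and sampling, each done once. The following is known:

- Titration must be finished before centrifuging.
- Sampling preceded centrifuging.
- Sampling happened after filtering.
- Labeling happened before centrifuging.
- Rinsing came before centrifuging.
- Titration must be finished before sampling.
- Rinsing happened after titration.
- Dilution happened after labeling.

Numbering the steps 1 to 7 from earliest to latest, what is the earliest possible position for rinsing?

Titration must come before rinsing — 1 forced predecessor.
Nothing else is forced ahead of rinsing, so its earliest slot is position 1 + 1 = 2.

2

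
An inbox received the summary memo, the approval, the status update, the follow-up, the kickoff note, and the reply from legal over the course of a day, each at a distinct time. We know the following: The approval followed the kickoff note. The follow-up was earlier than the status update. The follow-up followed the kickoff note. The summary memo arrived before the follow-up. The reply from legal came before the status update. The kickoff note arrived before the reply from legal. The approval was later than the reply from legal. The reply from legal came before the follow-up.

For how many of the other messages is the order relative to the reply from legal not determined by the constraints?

Forced before the reply from legal: the kickoff note; forced after the reply from legal: the approval, the follow-up, and the status update.
That leaves the summary memo with no forced order relative to the reply from legal — 1.

1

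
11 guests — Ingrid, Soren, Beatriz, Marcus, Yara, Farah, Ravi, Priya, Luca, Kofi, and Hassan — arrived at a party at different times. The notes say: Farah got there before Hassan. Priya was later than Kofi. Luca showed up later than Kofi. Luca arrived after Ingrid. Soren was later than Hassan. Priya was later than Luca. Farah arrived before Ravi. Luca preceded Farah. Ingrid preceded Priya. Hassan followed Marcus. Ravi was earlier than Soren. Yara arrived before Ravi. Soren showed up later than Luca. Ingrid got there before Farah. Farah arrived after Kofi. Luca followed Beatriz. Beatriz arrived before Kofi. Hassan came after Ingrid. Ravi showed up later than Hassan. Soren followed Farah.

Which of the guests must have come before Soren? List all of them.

Beatriz, Farah, Hassan, Ingrid, Kofi, Luca, Marcus, Ravi, Yara

Directly stated before Soren: Farah, Hassan, Luca, and Ravi.
Beatriz reaches Soren via Beatriz → Luca → Soren.
Ingrid reaches Soren via Ingrid → Hassan → Soren.
Kofi reaches Soren via Kofi → Farah → Soren.
Likewise Marcus and Yara each reach Soren by chaining the stated constraints.
No chain forces Priya ahead of Soren.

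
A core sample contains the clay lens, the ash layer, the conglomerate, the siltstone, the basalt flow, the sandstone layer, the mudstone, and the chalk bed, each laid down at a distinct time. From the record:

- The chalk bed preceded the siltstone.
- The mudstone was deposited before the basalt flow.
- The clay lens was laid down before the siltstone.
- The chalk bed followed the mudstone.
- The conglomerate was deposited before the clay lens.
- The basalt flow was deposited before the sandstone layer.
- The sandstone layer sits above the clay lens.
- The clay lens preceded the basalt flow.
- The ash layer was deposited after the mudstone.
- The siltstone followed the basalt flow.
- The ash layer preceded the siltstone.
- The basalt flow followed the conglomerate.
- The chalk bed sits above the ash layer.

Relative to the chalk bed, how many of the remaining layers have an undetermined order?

Forced before the chalk bed: the ash layer and the mudstone; forced after the chalk bed: the siltstone.
That leaves the basalt flow, the clay lens, the conglomerate, and the sandstone layer with no forced order relative to the chalk bed — 4.

4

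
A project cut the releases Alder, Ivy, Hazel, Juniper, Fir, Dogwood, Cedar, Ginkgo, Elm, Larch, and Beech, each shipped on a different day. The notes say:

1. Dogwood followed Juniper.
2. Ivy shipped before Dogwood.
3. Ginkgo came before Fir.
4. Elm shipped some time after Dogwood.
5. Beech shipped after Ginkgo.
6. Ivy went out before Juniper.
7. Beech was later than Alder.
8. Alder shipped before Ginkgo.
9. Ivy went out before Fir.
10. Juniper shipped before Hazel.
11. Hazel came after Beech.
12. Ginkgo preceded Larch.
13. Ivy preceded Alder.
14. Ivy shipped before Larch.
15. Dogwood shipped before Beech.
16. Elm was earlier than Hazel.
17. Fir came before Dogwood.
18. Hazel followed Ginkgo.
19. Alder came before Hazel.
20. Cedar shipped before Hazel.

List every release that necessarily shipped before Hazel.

Alder, Beech, Cedar, Dogwood, Elm, Fir, Ginkgo, Ivy, Juniper

Directly stated before Hazel: Alder, Beech, Cedar, Elm, Ginkgo, and Juniper.
Dogwood reaches Hazel via Dogwood → Elm → Hazel.
Fir reaches Hazel via Fir → Dogwood → Elm → Hazel.
Ivy reaches Hazel via Ivy → Alder → Hazel.
No chain forces Larch ahead of Hazel.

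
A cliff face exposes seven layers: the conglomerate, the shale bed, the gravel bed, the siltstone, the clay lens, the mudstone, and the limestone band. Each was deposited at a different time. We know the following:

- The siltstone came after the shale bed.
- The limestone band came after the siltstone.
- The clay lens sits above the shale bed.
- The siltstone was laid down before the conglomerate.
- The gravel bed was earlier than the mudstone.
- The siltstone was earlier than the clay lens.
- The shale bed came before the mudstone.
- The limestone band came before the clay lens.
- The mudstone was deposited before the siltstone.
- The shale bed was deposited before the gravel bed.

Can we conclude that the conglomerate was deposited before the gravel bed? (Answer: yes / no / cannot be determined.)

Tracing the constraints gives the gravel bed → the mudstone → the siltstone → the conglomerate, so the gravel bed must come before the conglomerate.
That means the conglomerate cannot be before the gravel bed.

no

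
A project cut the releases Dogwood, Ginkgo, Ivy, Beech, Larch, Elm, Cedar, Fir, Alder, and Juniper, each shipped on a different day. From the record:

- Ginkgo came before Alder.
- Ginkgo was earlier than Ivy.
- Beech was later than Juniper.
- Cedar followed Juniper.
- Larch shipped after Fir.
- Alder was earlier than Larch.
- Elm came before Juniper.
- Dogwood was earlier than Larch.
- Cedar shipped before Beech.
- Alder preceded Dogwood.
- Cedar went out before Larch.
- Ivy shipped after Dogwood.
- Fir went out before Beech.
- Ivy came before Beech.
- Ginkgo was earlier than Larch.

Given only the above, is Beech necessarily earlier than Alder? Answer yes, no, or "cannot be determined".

no

Tracing the constraints gives Alder → Dogwood → Ivy → Beech, so Alder must come before Beech.
That means Beech cannot be before Alder.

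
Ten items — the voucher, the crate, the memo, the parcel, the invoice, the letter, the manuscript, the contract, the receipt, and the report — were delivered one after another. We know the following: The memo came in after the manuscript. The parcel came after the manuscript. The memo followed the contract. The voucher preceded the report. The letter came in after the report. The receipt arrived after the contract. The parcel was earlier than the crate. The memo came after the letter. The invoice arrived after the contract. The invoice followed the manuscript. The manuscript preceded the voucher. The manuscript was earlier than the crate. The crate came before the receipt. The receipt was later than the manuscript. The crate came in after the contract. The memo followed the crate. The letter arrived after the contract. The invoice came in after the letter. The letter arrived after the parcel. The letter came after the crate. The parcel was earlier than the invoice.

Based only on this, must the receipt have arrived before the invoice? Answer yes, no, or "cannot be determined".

cannot be determined

No chain of stated constraints runs from the receipt to the invoice, and none runs from the invoice to the receipt either.
So the relative order of the receipt and the invoice is not fixed by the given facts.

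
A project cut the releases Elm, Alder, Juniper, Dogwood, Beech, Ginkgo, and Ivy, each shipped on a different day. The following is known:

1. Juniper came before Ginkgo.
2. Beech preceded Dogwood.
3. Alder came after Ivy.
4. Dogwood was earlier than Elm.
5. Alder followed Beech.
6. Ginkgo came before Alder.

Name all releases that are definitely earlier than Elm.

Directly stated before Elm: Dogwood.
Beech reaches Elm via Beech → Dogwood → Elm.

Beech, Dogwood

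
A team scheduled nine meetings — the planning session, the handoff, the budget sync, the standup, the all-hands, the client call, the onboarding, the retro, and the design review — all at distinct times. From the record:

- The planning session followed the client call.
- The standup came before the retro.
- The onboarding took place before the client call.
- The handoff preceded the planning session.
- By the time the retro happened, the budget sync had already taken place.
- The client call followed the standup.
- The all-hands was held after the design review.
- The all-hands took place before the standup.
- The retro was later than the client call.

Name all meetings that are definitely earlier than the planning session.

Directly stated before the planning session: the client call and the handoff.
The all-hands reaches the planning session via the all-hands → the standup → the client call → the planning session.
The design review reaches the planning session via the design review → the all-hands → the standup → the client call → the planning session.
The onboarding reaches the planning session via the onboarding → the client call → the planning session.
Likewise the standup reaches the planning session by chaining the stated constraints.
No chain forces the budget sync (or any of the others) ahead of the planning session.

the all-hands, the client call, the design review, the handoff, the onboarding, the standup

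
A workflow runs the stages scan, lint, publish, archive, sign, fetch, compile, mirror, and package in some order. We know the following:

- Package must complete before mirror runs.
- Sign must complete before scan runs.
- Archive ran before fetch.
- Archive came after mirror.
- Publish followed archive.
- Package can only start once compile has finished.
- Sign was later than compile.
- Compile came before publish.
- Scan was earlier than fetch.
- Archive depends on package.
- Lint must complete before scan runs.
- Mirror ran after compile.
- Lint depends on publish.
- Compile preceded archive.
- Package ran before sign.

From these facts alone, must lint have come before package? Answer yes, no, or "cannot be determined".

no

Tracing the constraints gives package → archive → publish → lint, so package must come before lint.
That means lint cannot be before package.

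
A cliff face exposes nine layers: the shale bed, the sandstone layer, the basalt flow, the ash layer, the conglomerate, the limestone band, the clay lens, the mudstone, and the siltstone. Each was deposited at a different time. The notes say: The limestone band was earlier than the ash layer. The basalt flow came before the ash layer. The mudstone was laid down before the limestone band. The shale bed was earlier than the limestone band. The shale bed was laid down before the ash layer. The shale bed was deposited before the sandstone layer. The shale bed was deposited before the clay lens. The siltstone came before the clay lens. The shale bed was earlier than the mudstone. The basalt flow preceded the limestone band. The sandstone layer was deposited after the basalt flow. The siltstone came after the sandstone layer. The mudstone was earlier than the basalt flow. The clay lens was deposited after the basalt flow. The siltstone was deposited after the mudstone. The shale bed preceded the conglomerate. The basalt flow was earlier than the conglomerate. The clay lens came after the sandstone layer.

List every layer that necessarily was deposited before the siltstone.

the basalt flow, the mudstone, the sandstone layer, the shale bed

Directly stated before the siltstone: the mudstone and the sandstone layer.
The basalt flow reaches the siltstone via the basalt flow → the sandstone layer → the siltstone.
The shale bed reaches the siltstone via the shale bed → the sandstone layer → the siltstone.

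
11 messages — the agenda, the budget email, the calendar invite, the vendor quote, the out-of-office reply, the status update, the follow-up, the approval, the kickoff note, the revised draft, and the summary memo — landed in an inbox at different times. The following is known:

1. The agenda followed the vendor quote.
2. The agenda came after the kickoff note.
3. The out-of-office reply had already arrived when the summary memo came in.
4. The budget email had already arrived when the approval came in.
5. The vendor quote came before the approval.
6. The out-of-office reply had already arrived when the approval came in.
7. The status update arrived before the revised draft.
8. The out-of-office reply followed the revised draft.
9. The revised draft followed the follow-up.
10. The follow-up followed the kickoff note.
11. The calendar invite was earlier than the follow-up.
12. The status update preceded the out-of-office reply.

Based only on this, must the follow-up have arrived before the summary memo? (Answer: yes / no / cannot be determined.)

Chain the constraints: the follow-up → the revised draft → the out-of-office reply → the summary memo. Each link is directly stated, so the follow-up comes before the summary memo.

yes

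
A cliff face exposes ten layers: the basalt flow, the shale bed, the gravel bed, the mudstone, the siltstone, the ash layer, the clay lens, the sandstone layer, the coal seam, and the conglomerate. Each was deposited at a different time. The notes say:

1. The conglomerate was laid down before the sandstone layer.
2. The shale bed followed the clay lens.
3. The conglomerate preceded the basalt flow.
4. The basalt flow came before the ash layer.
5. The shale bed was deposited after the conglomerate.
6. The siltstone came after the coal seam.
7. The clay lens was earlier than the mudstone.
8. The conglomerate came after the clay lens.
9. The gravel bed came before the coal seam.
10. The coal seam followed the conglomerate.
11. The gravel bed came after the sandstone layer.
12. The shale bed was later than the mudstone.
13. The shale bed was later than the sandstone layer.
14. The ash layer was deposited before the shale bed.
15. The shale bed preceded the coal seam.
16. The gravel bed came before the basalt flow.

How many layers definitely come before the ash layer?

5

Directly stated before the ash layer: the basalt flow.
The clay lens reaches the ash layer via the clay lens → the conglomerate → the basalt flow → the ash layer.
The conglomerate reaches the ash layer via the conglomerate → the basalt flow → the ash layer.
The gravel bed reaches the ash layer via the gravel bed → the basalt flow → the ash layer.
Likewise the sandstone layer reaches the ash layer by chaining the stated constraints.
That's the basalt flow, the clay lens, the conglomerate, the gravel bed, and the sandstone layer — 5 in all.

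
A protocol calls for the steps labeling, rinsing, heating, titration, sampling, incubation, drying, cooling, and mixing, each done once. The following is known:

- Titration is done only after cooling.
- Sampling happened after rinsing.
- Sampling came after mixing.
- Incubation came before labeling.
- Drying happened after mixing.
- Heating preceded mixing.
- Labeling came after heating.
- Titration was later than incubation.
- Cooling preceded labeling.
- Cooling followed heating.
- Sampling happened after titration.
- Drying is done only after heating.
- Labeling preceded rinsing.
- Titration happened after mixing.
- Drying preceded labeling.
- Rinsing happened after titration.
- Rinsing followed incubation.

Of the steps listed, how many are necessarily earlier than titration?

4

Directly stated before titration: cooling, incubation, and mixing.
Heating reaches titration via heating → cooling → titration.
That's cooling, heating, incubation, and mixing — 4 in all.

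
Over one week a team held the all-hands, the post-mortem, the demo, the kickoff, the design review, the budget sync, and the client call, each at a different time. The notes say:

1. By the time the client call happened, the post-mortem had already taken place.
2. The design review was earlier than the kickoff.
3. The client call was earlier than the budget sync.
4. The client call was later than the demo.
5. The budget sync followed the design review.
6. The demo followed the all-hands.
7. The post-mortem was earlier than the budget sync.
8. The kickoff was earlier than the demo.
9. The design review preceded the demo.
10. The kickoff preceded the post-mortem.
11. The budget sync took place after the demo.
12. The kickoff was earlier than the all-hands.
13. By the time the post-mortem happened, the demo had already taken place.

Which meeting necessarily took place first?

the design review

The design review has a chain of constraints placing it before every other meeting, so the design review must be first.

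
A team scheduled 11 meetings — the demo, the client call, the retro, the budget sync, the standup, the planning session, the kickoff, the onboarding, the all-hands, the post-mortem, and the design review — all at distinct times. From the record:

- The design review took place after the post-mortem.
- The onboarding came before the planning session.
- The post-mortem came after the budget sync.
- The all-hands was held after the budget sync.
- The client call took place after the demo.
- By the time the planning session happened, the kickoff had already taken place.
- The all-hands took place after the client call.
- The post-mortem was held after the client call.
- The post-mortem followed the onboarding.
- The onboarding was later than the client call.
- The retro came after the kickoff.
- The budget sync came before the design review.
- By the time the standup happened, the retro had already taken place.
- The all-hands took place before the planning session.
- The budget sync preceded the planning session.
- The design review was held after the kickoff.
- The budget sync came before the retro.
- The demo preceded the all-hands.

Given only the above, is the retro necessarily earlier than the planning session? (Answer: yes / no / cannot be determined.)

cannot be determined

No chain of stated constraints runs from the retro to the planning session, and none runs from the planning session to the retro either.
So the relative order of the retro and the planning session is not fixed by the given facts.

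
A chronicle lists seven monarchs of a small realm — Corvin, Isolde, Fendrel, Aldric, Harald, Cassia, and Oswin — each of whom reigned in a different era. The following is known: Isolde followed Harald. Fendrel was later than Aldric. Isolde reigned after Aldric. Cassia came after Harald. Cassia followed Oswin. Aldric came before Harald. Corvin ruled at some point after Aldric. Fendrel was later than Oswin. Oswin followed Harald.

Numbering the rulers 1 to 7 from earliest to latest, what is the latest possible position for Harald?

Harald must come before Cassia, Fendrel, Isolde, and Oswin — 4 rulers forced after them.
Everything else can be placed before Harald in some valid order, so Harald can sit as late as position 7 − 4 = 3.

3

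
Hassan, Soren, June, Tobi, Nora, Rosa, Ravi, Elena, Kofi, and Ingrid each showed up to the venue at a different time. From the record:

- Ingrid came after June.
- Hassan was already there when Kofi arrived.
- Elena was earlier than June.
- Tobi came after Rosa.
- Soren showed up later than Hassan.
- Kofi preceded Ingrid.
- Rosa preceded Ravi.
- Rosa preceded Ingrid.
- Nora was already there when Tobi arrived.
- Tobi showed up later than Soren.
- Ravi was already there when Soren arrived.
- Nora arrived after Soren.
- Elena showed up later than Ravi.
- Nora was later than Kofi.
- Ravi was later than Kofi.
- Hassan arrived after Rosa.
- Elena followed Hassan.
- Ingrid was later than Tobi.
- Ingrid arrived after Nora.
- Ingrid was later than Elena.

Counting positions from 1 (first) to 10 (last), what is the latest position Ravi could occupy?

4

Ravi must come before Elena, Ingrid, June, Nora, Soren, and Tobi — 6 guests forced after them.
Everything else can be placed before Ravi in some valid order, so Ravi can sit as late as position 10 − 6 = 4.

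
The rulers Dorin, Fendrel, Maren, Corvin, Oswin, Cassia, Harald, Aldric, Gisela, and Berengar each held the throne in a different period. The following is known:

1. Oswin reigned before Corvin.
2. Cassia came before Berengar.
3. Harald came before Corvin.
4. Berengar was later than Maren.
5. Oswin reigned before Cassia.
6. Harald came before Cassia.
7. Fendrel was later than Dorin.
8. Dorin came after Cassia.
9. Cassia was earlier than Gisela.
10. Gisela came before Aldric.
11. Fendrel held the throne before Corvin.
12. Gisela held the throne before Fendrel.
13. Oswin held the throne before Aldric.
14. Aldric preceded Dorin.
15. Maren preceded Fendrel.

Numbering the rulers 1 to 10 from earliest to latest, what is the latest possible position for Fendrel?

9

Fendrel must come before Corvin — 1 ruler forced after them.
Everything else can be placed before Fendrel in some valid order, so Fendrel can sit as late as position 10 − 1 = 9.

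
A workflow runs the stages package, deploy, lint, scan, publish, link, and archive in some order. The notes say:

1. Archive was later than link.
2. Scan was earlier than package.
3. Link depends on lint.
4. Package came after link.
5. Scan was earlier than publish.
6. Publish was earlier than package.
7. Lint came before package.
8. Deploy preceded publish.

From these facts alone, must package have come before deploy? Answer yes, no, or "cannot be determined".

Tracing the constraints gives deploy → publish → package, so deploy must come before package.
That means package cannot be before deploy.

no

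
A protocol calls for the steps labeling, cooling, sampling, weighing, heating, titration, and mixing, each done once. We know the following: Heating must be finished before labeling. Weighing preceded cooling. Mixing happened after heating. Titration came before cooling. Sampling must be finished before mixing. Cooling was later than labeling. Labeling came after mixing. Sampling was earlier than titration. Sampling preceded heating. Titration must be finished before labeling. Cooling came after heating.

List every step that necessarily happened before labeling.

heating, mixing, sampling, titration

Directly stated before labeling: heating, mixing, and titration.
Sampling reaches labeling via sampling → titration → labeling.
No chain forces weighing (or any of the others) ahead of labeling.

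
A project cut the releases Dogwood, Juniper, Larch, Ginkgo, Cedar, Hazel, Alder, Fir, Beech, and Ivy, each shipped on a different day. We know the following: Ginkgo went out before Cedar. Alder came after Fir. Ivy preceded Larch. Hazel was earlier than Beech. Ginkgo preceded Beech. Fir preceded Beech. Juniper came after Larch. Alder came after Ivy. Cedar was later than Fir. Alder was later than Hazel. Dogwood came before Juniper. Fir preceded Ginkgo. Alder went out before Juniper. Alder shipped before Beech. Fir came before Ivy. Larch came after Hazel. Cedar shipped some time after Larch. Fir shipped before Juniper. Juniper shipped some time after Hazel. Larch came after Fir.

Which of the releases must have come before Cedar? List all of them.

Directly stated before Cedar: Fir, Ginkgo, and Larch.
Hazel reaches Cedar via Hazel → Larch → Cedar.
Ivy reaches Cedar via Ivy → Larch → Cedar.

Fir, Ginkgo, Hazel, Ivy, Larch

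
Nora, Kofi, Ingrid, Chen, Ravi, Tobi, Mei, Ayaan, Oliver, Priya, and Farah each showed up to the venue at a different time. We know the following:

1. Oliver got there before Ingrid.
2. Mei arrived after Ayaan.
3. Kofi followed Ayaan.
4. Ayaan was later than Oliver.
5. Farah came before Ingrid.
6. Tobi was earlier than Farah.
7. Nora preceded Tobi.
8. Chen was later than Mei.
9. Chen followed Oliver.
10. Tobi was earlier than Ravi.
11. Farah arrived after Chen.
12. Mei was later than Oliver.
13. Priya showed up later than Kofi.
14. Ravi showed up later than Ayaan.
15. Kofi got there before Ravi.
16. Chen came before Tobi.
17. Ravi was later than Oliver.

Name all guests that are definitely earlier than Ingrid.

Directly stated before Ingrid: Farah and Oliver.
Ayaan reaches Ingrid via Ayaan → Mei → Chen → Farah → Ingrid.
Chen reaches Ingrid via Chen → Farah → Ingrid.
Mei reaches Ingrid via Mei → Chen → Farah → Ingrid.
Likewise Nora and Tobi each reach Ingrid by chaining the stated constraints.
No chain forces Priya (or any of the others) ahead of Ingrid.

Ayaan, Chen, Farah, Mei, Nora, Oliver, Tobi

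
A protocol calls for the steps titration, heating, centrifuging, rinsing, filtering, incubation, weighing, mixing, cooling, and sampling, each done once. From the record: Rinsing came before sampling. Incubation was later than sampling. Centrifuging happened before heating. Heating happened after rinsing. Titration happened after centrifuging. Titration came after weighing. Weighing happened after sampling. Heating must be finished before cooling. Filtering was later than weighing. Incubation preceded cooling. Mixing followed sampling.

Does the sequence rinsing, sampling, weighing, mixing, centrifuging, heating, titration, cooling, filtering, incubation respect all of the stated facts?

no

The constraints require incubation before cooling, but in the proposed sequence cooling appears ahead of incubation. That one violation is enough.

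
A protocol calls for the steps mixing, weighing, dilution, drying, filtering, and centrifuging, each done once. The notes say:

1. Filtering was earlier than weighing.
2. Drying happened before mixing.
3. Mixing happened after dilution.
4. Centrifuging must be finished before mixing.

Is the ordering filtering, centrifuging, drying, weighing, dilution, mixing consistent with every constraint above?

Check each stated constraint against the proposed order — e.g. filtering is ahead of weighing; centrifuging is ahead of mixing. Every pair is in the required order; nothing is violated.

yes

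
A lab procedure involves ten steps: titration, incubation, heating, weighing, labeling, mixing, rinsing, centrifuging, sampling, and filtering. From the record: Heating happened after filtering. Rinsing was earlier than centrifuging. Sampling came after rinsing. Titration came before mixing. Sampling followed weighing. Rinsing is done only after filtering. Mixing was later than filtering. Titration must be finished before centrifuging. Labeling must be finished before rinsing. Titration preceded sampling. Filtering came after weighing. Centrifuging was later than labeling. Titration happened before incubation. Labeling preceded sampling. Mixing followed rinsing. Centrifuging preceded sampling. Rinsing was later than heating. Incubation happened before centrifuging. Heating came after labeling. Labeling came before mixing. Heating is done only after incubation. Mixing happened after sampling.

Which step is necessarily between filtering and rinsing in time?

Tracing the constraints gives filtering → heating → rinsing, so heating sits after filtering and before rinsing.
No other step is forced both after filtering and before rinsing.

heating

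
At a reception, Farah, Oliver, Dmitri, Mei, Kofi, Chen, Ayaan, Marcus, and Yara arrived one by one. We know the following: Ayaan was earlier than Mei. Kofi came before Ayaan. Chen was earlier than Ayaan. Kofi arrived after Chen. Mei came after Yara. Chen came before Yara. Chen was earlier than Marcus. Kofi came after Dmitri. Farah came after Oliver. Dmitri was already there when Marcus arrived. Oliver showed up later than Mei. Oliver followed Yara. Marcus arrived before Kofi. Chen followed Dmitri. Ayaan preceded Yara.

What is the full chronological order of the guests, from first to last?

The constraints fix every adjacent pair, so only one ordering works:
Dmitri → Chen → Marcus → Kofi → Ayaan → Yara → Mei → Oliver → Farah.

Dmitri, Chen, Marcus, Kofi, Ayaan, Yara, Mei, Oliver, Farah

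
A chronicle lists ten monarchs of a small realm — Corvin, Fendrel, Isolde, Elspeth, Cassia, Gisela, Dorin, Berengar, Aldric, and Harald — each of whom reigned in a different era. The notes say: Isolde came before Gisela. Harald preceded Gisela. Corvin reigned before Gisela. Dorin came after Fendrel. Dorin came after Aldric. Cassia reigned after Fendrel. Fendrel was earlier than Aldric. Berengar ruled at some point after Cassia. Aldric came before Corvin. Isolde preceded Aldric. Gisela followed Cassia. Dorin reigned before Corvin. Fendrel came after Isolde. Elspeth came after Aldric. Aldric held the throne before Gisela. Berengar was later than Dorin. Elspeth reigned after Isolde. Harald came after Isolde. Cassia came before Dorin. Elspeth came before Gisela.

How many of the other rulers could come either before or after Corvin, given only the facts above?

Forced before Corvin: Aldric, Cassia, Dorin, Fendrel, and Isolde; forced after Corvin: Gisela.
That leaves Berengar, Elspeth, and Harald with no forced order relative to Corvin — 3.

3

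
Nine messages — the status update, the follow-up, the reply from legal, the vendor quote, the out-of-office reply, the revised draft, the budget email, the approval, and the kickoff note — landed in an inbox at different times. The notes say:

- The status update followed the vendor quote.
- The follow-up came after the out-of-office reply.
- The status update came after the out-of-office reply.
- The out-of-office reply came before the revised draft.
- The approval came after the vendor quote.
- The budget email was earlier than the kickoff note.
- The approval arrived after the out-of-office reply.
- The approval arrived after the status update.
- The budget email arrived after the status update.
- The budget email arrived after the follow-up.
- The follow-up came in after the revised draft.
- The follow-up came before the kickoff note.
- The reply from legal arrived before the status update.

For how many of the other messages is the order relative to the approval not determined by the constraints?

Forced before the approval: the out-of-office reply, the reply from legal, the status update, and the vendor quote.
That leaves the budget email, the follow-up, the kickoff note, and the revised draft with no forced order relative to the approval — 4.

4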